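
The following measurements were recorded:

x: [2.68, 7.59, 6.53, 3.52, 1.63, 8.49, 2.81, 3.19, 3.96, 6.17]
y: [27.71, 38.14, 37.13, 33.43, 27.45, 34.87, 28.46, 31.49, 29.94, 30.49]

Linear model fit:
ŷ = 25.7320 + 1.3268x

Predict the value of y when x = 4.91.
ŷ = 32.2466

To predict y for x = 4.91, substitute into the regression equation:

ŷ = 25.7320 + 1.3268 × 4.91
ŷ = 25.7320 + 6.5146
ŷ = 32.2466

This is the fitted mean response at that x — an individual observation would come with a wider prediction interval.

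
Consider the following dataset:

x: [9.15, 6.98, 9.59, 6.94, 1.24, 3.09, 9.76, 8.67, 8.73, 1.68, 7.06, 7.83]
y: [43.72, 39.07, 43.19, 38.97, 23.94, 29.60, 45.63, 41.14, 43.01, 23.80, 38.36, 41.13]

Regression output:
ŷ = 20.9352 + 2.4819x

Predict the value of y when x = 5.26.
ŷ = 33.9900

To predict y for x = 5.26, substitute into the regression equation:

ŷ = 20.9352 + 2.4819 × 5.26
ŷ = 20.9352 + 13.0548
ŷ = 33.9900

This is a point prediction; actual observations scatter around it by roughly the residual standard deviation.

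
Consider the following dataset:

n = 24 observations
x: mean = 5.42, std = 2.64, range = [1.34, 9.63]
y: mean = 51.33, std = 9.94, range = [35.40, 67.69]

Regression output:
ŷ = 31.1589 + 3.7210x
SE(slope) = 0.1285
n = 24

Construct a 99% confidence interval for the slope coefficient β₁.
The 99% CI for β₁ is (3.3588, 4.0832)

Confidence interval for the slope:

The 99% CI for β₁ is: β̂₁ ± t*(α/2, n-2) × SE(β̂₁)

Step 1: Find critical t-value
- Confidence level = 0.99
- Degrees of freedom = n - 2 = 24 - 2 = 22
- t*(α/2, 22) = 2.8188

Step 2: Calculate margin of error
Margin = 2.8188 × 0.1285 = 0.3622

Step 3: Construct interval
CI = 3.7210 ± 0.3622
CI = (3.3588, 4.0832)

Interpretation: We are 99% confident that the true slope β₁ lies between 3.3588 and 4.0832.
Since 0 is outside the interval, a two-sided test at α = 0.01 would reject H₀: β₁ = 0.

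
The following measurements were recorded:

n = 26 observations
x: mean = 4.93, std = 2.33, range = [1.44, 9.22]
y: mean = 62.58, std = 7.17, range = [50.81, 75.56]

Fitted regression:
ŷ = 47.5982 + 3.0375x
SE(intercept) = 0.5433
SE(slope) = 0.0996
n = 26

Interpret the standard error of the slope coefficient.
The slope 3.0375 is pinned down to within about ±0.0996 (one SE) by these data — relative uncertainty 3.3%, i.e. precise.

SE(β̂₁) = s / √Sxx, where s is the residual standard deviation and Sxx = Σ(x − x̄)². It is the yardstick for how far β̂₁ = 3.0375 could plausibly be from the true slope.

Relative precision:
- SE / |β̂₁| = 0.0996 / 3.0375 = 3.3%
- Rule of thumb (under 20%: precise; 20% to under 50%: moderately precise; 50% or more: imprecise) → precise

Rough 95% range (±2 SE): 3.0375 ± 0.1992 → (2.8383, 3.2367).

What drives SE(β̂₁): more residual scatter → larger SE; wider spread of x values → smaller SE.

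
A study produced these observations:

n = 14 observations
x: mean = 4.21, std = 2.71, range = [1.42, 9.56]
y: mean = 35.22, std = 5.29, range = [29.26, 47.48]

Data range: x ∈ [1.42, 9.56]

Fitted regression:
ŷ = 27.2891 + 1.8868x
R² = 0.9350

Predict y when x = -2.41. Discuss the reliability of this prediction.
ŷ = 22.7419 (extrapolation — x = -2.41 lies outside [1.42, 9.56], so reliability is low).

Prediction calculation:
ŷ = 27.2891 + 1.8868 × (-2.41)
ŷ = 22.7419

Reliability:
- Data range: x ∈ [1.42, 9.56]
- Prediction point: x = -2.41 is 3.83 units below the observed range → this is EXTRAPOLATION, not interpolation

Why that matters here:
- The standard error of prediction grows with (x − x̄)², and x = -2.41 is far from x̄ = 4.21
- The linear relationship may not hold outside the observed range

A defensible statement: 'if the linear trend continued to x = -2.41, y would be about 22.7419' — the premise is untested.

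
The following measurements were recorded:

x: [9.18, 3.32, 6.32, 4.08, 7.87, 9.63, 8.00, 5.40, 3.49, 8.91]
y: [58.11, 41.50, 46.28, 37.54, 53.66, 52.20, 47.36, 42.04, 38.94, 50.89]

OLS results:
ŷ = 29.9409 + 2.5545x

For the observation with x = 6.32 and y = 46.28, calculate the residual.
Residual = 0.1947

The residual is the difference between the actual value and the predicted value:

Residual = y - ŷ

Step 1: Calculate predicted value
ŷ = 29.9409 + 2.5545 × 6.32
ŷ = 46.0853

Step 2: Calculate residual
Residual = 46.28 - 46.0853
Residual = 0.1947

Sign check: y > ŷ, so the point is above the line and the fit underestimates here.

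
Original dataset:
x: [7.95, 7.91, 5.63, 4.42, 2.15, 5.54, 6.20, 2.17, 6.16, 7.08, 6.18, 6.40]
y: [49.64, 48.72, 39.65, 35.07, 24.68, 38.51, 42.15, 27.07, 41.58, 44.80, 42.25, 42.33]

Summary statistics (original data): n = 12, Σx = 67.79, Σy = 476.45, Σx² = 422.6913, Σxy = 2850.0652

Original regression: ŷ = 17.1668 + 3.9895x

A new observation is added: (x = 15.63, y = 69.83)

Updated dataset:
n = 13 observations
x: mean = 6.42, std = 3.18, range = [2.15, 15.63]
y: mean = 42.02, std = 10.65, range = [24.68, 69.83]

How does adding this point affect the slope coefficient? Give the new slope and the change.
New slope β₁ = 3.3114 versus 3.9895 before: a change of -0.6781 (-17.0%).

x = 15.63 lies well outside the original x-range [2.15, 7.95] (x̄ ≈ 5.65), so this observation has high leverage and can move the slope substantially.

Step 1: Update the sums with the new point (n goes from 12 to 13)
Σx  = 67.79 + 15.63 = 83.42
Σy  = 476.45 + 69.83 = 546.28
Σx² = 422.6913 + 15.63² = 422.6913 + 244.2969 = 666.9882
Σxy = 2850.0652 + 15.63×69.83 = 2850.0652 + 1091.4429 = 3941.5081

Step 2: Recompute the slope with b₁ = (nΣxy − ΣxΣy) / (nΣx² − (Σx)²)
Numerator   = 13×3941.5081 − 83.42×546.28 = 51239.6053 − 45570.6776 = 5668.9277
Denominator = 13×666.9882 − 83.42² = 8670.8466 − 6958.8964 = 1711.9502
b₁(new) = 5668.9277 / 1711.9502 = 3.3114

(Same formula on the original sums: (12×2850.0652 − 67.79×476.45) / (12×422.6913 − 67.79²) = 1902.2369 / 476.8115 = 3.9895, matching the given fit.)

Step 3: Change in slope
Δβ₁ = 3.3114 − 3.9895 = -0.6781
Relative change = -0.6781 / 3.9895 × 100% = -17.0%
→ the slope decreases when the point is added.

A high-leverage point only changes the slope if it is off the original line; here y = 69.83 is below the original trend, so the slope decreases.
In practice: check such a point for data-entry or measurement error; examine leverage (hᵢ) and Cook's distance rather than deleting it automatically.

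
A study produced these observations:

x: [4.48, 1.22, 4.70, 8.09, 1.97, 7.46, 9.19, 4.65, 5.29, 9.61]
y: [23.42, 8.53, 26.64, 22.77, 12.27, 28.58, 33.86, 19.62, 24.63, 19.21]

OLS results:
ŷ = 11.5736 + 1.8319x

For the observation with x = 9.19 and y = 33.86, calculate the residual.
Residual = 5.4512

The residual is the difference between the actual value and the predicted value:

Residual = y - ŷ

Step 1: Calculate predicted value
ŷ = 11.5736 + 1.8319 × 9.19
ŷ = 28.4088

Step 2: Calculate residual
Residual = 33.86 - 28.4088
Residual = 5.4512

Sign check: y > ŷ, so the point is above the line and the fit underestimates here.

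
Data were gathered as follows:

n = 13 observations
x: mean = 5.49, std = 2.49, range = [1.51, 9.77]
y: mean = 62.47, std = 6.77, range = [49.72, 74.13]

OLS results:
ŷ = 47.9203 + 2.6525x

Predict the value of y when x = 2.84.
ŷ = 55.4534

To predict y for x = 2.84, substitute into the regression equation:

ŷ = 47.9203 + 2.6525 × 2.84
ŷ = 47.9203 + 7.5331
ŷ = 55.4534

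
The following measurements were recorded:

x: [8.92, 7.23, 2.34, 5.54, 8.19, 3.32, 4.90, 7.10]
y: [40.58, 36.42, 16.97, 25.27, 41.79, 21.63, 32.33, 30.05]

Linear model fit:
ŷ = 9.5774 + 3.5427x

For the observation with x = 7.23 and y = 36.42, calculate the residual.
Residual = 1.2289

The residual is the difference between the actual value and the predicted value:

Residual = y - ŷ

Step 1: Calculate predicted value
ŷ = 9.5774 + 3.5427 × 7.23
ŷ = 35.1911

Step 2: Calculate residual
Residual = 36.42 - 35.1911
Residual = 1.2289

Sign check: y > ŷ, so the point is above the line and the fit underestimates here.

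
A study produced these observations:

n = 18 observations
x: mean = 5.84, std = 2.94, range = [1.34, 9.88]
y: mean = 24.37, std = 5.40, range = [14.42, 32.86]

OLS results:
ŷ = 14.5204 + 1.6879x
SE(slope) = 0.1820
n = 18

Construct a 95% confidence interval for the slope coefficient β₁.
The 95% CI for β₁ is (1.3021, 2.0737)

Confidence interval for the slope:

The 95% CI for β₁ is: β̂₁ ± t*(α/2, n-2) × SE(β̂₁)

Step 1: Find critical t-value
- Confidence level = 0.95
- Degrees of freedom = n - 2 = 18 - 2 = 16
- t*(α/2, 16) = 2.1199

Step 2: Calculate margin of error
Margin = 2.1199 × 0.1820 = 0.3858

Step 3: Construct interval
CI = 1.6879 ± 0.3858
CI = (1.3021, 2.0737)

Interpretation: We are 95% confident that the true slope β₁ lies between 1.3021 and 2.0737.
The interval does not include 0, suggesting a significant linear relationship.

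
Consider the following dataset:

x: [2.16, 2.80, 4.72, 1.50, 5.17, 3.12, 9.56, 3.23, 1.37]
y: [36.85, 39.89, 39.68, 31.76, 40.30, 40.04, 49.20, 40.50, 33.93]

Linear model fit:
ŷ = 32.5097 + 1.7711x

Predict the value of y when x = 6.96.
ŷ = 44.8366

To predict y for x = 6.96, substitute into the regression equation:

ŷ = 32.5097 + 1.7711 × 6.96
ŷ = 32.5097 + 12.3269
ŷ = 44.8366

This is a point prediction; actual observations scatter around it by roughly the residual standard deviation.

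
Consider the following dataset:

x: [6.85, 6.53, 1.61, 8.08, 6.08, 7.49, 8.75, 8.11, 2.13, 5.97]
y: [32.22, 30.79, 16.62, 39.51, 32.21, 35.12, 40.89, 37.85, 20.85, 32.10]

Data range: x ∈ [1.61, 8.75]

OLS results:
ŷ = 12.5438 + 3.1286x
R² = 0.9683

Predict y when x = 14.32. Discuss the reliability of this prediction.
The equation gives ŷ = 57.3454; however x = 14.32 is 5.57 units above the observed range, so this extrapolated value should not be trusted.

Prediction calculation:
ŷ = 12.5438 + 3.1286 × 14.32
ŷ = 57.3454

Reliability:
- Data range: x ∈ [1.61, 8.75]
- Prediction point: x = 14.32 is 5.57 units above the observed range → this is EXTRAPOLATION, not interpolation

Why that matters here:
- R² describes fit only over the sampled x values; it says nothing about behaviour beyond them
- Real relationships often flatten, saturate, or turn nonlinear at extremes
- The linear relationship may not hold outside the observed range

Report the number if required, but flag clearly that it is an extrapolation.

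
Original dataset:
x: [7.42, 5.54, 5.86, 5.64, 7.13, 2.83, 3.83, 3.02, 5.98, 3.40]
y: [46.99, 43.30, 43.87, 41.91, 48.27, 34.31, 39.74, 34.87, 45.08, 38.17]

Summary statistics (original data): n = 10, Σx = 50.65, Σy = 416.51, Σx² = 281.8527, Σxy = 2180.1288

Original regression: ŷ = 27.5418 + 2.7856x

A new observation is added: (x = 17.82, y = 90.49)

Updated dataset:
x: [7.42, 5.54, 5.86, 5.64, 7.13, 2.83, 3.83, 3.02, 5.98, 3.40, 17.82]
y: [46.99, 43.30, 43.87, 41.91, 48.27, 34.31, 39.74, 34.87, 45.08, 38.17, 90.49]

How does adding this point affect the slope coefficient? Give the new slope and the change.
The slope changes from 2.7856 to 3.6765 (change of +0.8909, or +32.0%).

The new point has HIGH LEVERAGE: x = 17.82 is far from the original mean x̄ = 50.65/10 ≈ 5.07 (original range [2.83, 7.42]).

Step 1: Update the sums with the new point (n goes from 10 to 11)
Σx  = 50.65 + 17.82 = 68.47
Σy  = 416.51 + 90.49 = 507.00
Σx² = 281.8527 + 17.82² = 281.8527 + 317.5524 = 599.4051
Σxy = 2180.1288 + 17.82×90.49 = 2180.1288 + 1612.5318 = 3792.6606

Step 2: Recompute the slope with b₁ = (nΣxy − ΣxΣy) / (nΣx² − (Σx)²)
Numerator   = 11×3792.6606 − 68.47×507.00 = 41719.2666 − 34714.2900 = 7004.9766
Denominator = 11×599.4051 − 68.47² = 6593.4561 − 4688.1409 = 1905.3152
b₁(new) = 7004.9766 / 1905.3152 = 3.6765

(Same formula on the original sums: (10×2180.1288 − 50.65×416.51) / (10×281.8527 − 50.65²) = 705.0565 / 253.1045 = 2.7856, matching the given fit.)

Step 3: Change in slope
Δβ₁ = 3.6765 − 2.7856 = +0.8909
Relative change = +0.8909 / 2.7856 × 100% = +32.0%
→ the slope increases when the point is added.

A high-leverage point only changes the slope if it is off the original line; here y = 90.49 is above the original trend, so the slope increases.
In practice: examine leverage (hᵢ) and Cook's distance rather than deleting it automatically; check such a point for data-entry or measurement error.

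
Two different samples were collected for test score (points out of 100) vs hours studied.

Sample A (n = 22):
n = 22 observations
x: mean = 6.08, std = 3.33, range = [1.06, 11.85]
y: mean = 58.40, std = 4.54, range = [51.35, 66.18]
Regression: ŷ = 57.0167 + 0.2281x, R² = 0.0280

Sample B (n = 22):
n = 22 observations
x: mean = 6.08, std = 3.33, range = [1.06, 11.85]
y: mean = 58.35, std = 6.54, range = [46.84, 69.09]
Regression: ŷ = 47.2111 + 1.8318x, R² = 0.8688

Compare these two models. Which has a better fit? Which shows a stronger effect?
Model B has the better fit (R² = 0.8688 vs 0.0280). Model B shows the stronger effect (|β₁| = 1.8318 vs 0.2281).

Model Comparison:

Fit — compare R²:
- Model A: R² = 0.0280 → 2.80% of variance in test score explained
- Model B: R² = 0.8688 → 86.88% of variance in test score explained
- 0.8688 > 0.0280 → Model B has the better fit

Effect size (slope magnitude):
- Model A: β₁ = 0.2281 → predicted test score rises 0.2281 points per additional hour of study time
- Model B: β₁ = 1.8318 → predicted test score rises 1.8318 points per additional hour of study time
- |0.2281| < |1.8318| → Model B shows the stronger marginal effect

Note: A steeper slope doesn't make a better model if the scatter around the line is large.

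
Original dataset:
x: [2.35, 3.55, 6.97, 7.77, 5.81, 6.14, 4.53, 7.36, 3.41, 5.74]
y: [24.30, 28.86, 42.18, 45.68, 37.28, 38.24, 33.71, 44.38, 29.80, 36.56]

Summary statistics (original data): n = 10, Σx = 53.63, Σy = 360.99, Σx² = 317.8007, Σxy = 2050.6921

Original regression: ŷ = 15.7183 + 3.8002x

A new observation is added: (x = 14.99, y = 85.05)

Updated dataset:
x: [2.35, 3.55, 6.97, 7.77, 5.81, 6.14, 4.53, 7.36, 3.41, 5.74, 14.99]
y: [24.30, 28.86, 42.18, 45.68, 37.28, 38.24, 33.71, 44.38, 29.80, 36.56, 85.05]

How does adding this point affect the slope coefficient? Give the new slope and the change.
Adding the point moves β₁ from 3.8002 to 4.7460, i.e. it increases by 0.9458 (+24.9%).

x = 14.99 lies well outside the original x-range [2.35, 7.77] (x̄ ≈ 5.36), so this observation has high leverage and can move the slope substantially.

Step 1: Update the sums with the new point (n goes from 10 to 11)
Σx  = 53.63 + 14.99 = 68.62
Σy  = 360.99 + 85.05 = 446.04
Σx² = 317.8007 + 14.99² = 317.8007 + 224.7001 = 542.5008
Σxy = 2050.6921 + 14.99×85.05 = 2050.6921 + 1274.8995 = 3325.5916

Step 2: Recompute the slope with b₁ = (nΣxy − ΣxΣy) / (nΣx² − (Σx)²)
Numerator   = 11×3325.5916 − 68.62×446.04 = 36581.5076 − 30607.2648 = 5974.2428
Denominator = 11×542.5008 − 68.62² = 5967.5088 − 4708.7044 = 1258.8044
b₁(new) = 5974.2428 / 1258.8044 = 4.7460

(Same formula on the original sums: (10×2050.6921 − 53.63×360.99) / (10×317.8007 − 53.63²) = 1147.0273 / 301.8301 = 3.8002, matching the given fit.)

Step 3: Change in slope
Δβ₁ = 4.7460 − 3.8002 = +0.9458
Relative change = +0.9458 / 3.8002 × 100% = +24.9%
→ the slope increases when the point is added.

A high-leverage point only changes the slope if it is off the original line; here y = 85.05 is above the original trend, so the slope increases.
In practice: examine leverage (hᵢ) and Cook's distance rather than deleting it automatically; investigate whether it comes from the same population as the rest of the sample.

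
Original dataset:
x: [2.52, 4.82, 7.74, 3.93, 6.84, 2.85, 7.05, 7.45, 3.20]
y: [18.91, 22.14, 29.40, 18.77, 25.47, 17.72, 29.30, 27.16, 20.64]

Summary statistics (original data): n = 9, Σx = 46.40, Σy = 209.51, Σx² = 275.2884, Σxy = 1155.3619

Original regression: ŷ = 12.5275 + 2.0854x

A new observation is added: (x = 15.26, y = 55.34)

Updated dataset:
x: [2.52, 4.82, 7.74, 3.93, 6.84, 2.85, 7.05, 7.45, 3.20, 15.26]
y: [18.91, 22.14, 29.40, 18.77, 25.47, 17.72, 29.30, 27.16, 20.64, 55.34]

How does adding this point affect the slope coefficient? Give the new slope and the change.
Adding the point moves β₁ from 2.0854 to 2.8664, i.e. it increases by 0.7810 (+37.5%).

x = 15.26 lies well outside the original x-range [2.52, 7.74] (x̄ ≈ 5.16), so this observation has high leverage and can move the slope substantially.

Step 1: Update the sums with the new point (n goes from 9 to 10)
Σx  = 46.40 + 15.26 = 61.66
Σy  = 209.51 + 55.34 = 264.85
Σx² = 275.2884 + 15.26² = 275.2884 + 232.8676 = 508.1560
Σxy = 1155.3619 + 15.26×55.34 = 1155.3619 + 844.4884 = 1999.8503

Step 2: Recompute the slope with b₁ = (nΣxy − ΣxΣy) / (nΣx² − (Σx)²)
Numerator   = 10×1999.8503 − 61.66×264.85 = 19998.5030 − 16330.6510 = 3667.8520
Denominator = 10×508.1560 − 61.66² = 5081.5600 − 3801.9556 = 1279.6044
b₁(new) = 3667.8520 / 1279.6044 = 2.8664

(Same formula on the original sums: (9×1155.3619 − 46.40×209.51) / (9×275.2884 − 46.40²) = 676.9931 / 324.6356 = 2.0854, matching the given fit.)

Step 3: Change in slope
Δβ₁ = 2.8664 − 2.0854 = +0.7810
Relative change = +0.7810 / 2.0854 × 100% = +37.5%
→ the slope increases when the point is added.

A high-leverage point only changes the slope if it is off the original line; here y = 55.34 is above the original trend, so the slope increases.
In practice: examine leverage (hᵢ) and Cook's distance rather than deleting it automatically; investigate whether it comes from the same population as the rest of the sample.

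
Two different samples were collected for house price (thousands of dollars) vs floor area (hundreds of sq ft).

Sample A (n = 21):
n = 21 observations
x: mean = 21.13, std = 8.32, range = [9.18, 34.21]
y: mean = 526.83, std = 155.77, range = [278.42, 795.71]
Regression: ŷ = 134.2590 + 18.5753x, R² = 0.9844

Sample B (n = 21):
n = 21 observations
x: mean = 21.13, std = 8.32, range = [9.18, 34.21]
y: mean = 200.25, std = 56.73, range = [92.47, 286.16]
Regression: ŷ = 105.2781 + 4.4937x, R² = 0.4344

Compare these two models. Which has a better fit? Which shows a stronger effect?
Model A has the better fit (R² = 0.9844 vs 0.4344). Model A shows the stronger effect (|β₁| = 18.5753 vs 4.4937).

Model Comparison:

Goodness of fit (R²):
- Model A: R² = 0.9844 → 98.44% of variance in house price explained
- Model B: R² = 0.4344 → 43.44% of variance in house price explained
- 0.9844 > 0.4344 → Model A has the better fit

Which has the larger per-hundred sq ft effect? (|β₁|)
- Model A: β₁ = 18.5753 → predicted house price rises 18.5753 thousand dollars per additional hundred sq ft of floor area
- Model B: β₁ = 4.4937 → predicted house price rises 4.4937 thousand dollars per additional hundred sq ft of floor area
- |18.5753| > |4.4937| → Model A shows the stronger marginal effect

Notes:
- A steeper slope doesn't make a better model if the scatter around the line is large.
- A better fit (higher R²) doesn't necessarily mean a more important relationship.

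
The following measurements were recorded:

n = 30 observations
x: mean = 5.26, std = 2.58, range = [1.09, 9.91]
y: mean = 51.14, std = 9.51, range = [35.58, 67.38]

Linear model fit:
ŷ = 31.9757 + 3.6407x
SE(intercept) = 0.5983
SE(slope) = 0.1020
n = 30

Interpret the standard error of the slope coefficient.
SE(slope) = 0.1020 measures the uncertainty in the estimated slope. The coefficient is estimated precisely (SE/|β̂₁| = 2.8%).

SE(β̂₁) = s / √Sxx, where s is the residual standard deviation and Sxx = Σ(x − x̄)². It is the yardstick for how far β̂₁ = 3.6407 could plausibly be from the true slope.

Relative precision:
- SE / |β̂₁| = 0.1020 / 3.6407 = 2.8%
- Rule of thumb (under 20%: precise; 20% to under 50%: moderately precise; 50% or more: imprecise) → precise

Rough 95% range (±2 SE): 3.6407 ± 0.2040 → (3.4367, 3.8447).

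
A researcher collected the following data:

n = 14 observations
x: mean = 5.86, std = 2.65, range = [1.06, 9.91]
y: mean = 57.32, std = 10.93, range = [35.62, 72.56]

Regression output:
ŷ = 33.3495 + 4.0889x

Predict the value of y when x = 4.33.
ŷ = 51.0544

To predict y for x = 4.33, substitute into the regression equation:

ŷ = 33.3495 + 4.0889 × 4.33
ŷ = 33.3495 + 17.7049
ŷ = 51.0544

This is the fitted mean response at that x — an individual observation would come with a wider prediction interval.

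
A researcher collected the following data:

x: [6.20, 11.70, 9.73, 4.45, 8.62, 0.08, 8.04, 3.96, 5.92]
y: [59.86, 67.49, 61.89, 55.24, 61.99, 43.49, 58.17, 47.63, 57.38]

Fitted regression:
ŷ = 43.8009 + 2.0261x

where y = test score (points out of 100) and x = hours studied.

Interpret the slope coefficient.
For each additional hour of study time, predicted test score increases by approximately 2.0261 points.

The slope β₁ = 2.0261 gives the rate at which the fitted test score changes with study time.

Interpretation:
- Study time up by 1 hour → predicted test score increases by 2.0261 points
- This is a linear approximation: the same per-unit change is assumed across the whole observed x range
- The slope describes association in these data, not necessarily a causal effect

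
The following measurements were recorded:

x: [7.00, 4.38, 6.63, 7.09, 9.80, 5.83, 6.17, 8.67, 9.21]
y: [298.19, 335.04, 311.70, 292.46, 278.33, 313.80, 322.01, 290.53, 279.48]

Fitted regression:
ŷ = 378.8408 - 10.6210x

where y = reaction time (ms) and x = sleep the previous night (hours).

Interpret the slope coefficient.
An increase of one hour in sleep is associated with a 10.6210 ms decrease in predicted reaction time.

The slope β₁ = -10.6210 gives the rate at which the fitted reaction time changes with sleep.

Interpretation:
- Sleep up by 1 hour → predicted reaction time decreases by 10.6210 ms
- The effect is assumed constant over the observed range of x (linearity)
- The sign (−) gives the direction; the magnitude 10.6210 gives the size of the effect per hour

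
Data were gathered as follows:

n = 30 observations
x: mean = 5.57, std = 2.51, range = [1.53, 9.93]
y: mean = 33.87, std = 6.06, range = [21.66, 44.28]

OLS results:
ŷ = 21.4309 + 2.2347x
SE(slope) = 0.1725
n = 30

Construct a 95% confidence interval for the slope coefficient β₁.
The 95% CI for β₁ is (1.8814, 2.5880)

Confidence interval for the slope:

The 95% CI for β₁ is: β̂₁ ± t*(α/2, n-2) × SE(β̂₁)

Step 1: Find critical t-value
- Confidence level = 0.95
- Degrees of freedom = n - 2 = 30 - 2 = 28
- t*(α/2, 28) = 2.0484

Step 2: Calculate margin of error
Margin = 2.0484 × 0.1725 = 0.3533

Step 3: Construct interval
CI = 2.2347 ± 0.3533
CI = (1.8814, 2.5880)

Interpretation: We are 95% confident that the true slope β₁ lies between 1.8814 and 2.5880.
Since 0 is outside the interval, a two-sided test at α = 0.05 would reject H₀: β₁ = 0.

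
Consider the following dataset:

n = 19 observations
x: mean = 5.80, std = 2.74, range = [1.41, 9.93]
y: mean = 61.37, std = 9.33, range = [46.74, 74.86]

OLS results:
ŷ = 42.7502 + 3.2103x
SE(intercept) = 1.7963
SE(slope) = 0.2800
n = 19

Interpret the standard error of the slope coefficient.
SE(slope) = 0.2800 measures the uncertainty in the estimated slope. The coefficient is estimated precisely (SE/|β̂₁| = 8.7%).

SE(β̂₁) = 0.2800 says: if we drew many samples of n = 19 from the same population and refit each time, the fitted slopes would scatter with a standard deviation of roughly 0.2800 around the true β₁.

Relative precision:
- SE / |β̂₁| = 0.2800 / 3.2103 = 8.7%
- Rule of thumb (under 20%: precise; 20% to under 50%: moderately precise; 50% or more: imprecise) → precise

Link to interval estimation: a confidence interval for β₁ is β̂₁ ± t* × 0.2800, so SE sets the half-width per unit of t*.

What drives SE(β̂₁): more residual scatter → larger SE; wider spread of x values → smaller SE; larger n (here n = 19) → smaller SE.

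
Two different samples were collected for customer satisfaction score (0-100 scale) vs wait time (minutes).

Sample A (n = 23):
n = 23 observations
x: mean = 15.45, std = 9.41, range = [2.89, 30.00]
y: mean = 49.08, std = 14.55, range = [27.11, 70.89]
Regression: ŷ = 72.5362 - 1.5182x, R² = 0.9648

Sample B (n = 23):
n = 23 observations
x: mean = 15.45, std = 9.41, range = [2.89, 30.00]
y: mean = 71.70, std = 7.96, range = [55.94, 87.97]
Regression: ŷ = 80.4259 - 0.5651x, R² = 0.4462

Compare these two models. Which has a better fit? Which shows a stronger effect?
Model A has the better fit (R² = 0.9648 vs 0.4462). Model A shows the stronger effect (|β₁| = 1.5182 vs 0.5651).

Model Comparison:

Fit — compare R²:
- Model A: R² = 0.9648 → 96.48% of variance in satisfaction score explained
- Model B: R² = 0.4462 → 44.62% of variance in satisfaction score explained
- 0.9648 > 0.4462 → Model A has the better fit

Which has the larger per-minute effect? (|β₁|)
- Model A: β₁ = -1.5182 → predicted satisfaction score falls 1.5182 points per additional minute of wait time
- Model B: β₁ = -0.5651 → predicted satisfaction score falls 0.5651 points per additional minute of wait time
- |-1.5182| > |-0.5651| → Model A shows the stronger marginal effect

Notes:
- The two samples could reflect different populations, time periods, or measurement quality.
- A steeper slope doesn't make a better model if the scatter around the line is large.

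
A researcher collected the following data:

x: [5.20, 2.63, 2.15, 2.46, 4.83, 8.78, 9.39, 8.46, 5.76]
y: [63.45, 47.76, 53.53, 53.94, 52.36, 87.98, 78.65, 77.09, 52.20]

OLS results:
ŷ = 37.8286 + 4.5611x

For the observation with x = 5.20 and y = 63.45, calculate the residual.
Residual = 1.9037

The residual is the difference between the actual value and the predicted value:

Residual = y - ŷ

Step 1: Calculate predicted value
ŷ = 37.8286 + 4.5611 × 5.20
ŷ = 61.5463

Step 2: Calculate residual
Residual = 63.45 - 61.5463
Residual = 1.9037

Interpretation: the model underestimates the actual value by 1.9037 at this point (positive residual → observation lies above the fitted line).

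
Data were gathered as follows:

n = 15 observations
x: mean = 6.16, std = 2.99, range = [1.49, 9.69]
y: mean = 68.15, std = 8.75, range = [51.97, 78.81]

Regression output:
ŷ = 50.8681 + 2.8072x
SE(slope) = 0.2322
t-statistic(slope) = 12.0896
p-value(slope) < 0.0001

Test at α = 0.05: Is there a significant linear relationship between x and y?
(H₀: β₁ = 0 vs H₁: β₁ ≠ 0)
Since p-value < 0.0001 < α = 0.05, reject H₀ — the slope is significantly different from 0.

Hypothesis test for the slope coefficient:

H₀: β₁ = 0 (no linear relationship)
H₁: β₁ ≠ 0 (linear relationship exists)

Test statistic: t = β̂₁ / SE(β̂₁) = 2.8072 / 0.2322 = 12.0896

With df = 13, the two-sided p-value for |t| = 12.0896 is <0.0001.

Decision rule: reject H₀ if p-value < α.
p-value < 0.0001 < α = 0.05 → reject H₀.

At α = 0.05 the data do provide convincing evidence of a nonzero slope.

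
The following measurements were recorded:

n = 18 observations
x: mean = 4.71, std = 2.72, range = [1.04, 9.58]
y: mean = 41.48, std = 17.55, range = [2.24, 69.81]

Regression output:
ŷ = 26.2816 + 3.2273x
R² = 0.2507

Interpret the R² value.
R² = 0.2507 means 25.07% of the variation in y is explained by the linear relationship with x. This indicates a weak fit.

The coefficient of determination R² is the fraction of the total variation in y that the fitted line accounts for.

Here R² = 0.2507:
- Explained: 25.07% of the variation in y
- Unexplained (residual): 100% − 25.07% = 74.93%
- Rule of thumb (below 0.3 weak; 0.3 to below 0.7 moderate; 0.7 and above strong) → weak

Note: R² never decreases when predictors are added, so it should not be used alone to compare models of different size.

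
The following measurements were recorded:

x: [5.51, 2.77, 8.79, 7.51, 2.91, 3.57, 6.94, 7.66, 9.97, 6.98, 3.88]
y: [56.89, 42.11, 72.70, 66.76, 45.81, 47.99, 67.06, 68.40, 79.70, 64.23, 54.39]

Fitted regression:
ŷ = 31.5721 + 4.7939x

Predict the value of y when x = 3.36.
ŷ = 47.6796

To predict y for x = 3.36, substitute into the regression equation:

ŷ = 31.5721 + 4.7939 × 3.36
ŷ = 31.5721 + 16.1075
ŷ = 47.6796

This is the fitted mean response at that x — an individual observation would come with a wider prediction interval.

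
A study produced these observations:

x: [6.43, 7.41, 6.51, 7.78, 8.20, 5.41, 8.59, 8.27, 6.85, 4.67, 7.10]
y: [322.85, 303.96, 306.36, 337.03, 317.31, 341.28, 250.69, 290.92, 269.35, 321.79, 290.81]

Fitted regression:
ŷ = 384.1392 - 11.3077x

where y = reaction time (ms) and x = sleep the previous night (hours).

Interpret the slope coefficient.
On average, reaction time is about 11.3077 ms lower for every extra hour of sleep.

The slope β₁ = -11.3077 gives the rate at which the fitted reaction time changes with sleep.

Interpretation:
- Sleep up by 1 hour → predicted reaction time decreases by 11.3077 ms
- This is a linear approximation: the same per-unit change is assumed across the whole observed x range
- The slope describes association in these data, not necessarily a causal effect

(β₀ = 384.1392 is the fitted value at x = 0 and is not part of the slope interpretation.)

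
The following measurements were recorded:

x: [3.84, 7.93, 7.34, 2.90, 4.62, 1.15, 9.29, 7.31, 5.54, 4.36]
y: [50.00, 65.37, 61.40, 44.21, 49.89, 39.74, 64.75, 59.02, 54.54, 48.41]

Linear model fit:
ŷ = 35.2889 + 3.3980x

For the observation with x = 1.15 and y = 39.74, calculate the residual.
Residual = 0.5434

The residual is the difference between the actual value and the predicted value:

Residual = y - ŷ

Step 1: Calculate predicted value
ŷ = 35.2889 + 3.3980 × 1.15
ŷ = 39.1966

Step 2: Calculate residual
Residual = 39.74 - 39.1966
Residual = 0.5434

The residual is positive, so the observed y = 39.74 sits above the regression line (the line underestimates it by 0.5434).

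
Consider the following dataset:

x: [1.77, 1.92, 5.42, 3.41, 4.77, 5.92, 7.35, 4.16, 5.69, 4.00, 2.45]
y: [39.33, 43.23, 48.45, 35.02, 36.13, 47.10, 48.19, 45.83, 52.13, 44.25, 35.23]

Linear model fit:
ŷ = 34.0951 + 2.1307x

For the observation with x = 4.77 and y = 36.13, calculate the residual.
Residual = -8.1285

The residual is the difference between the actual value and the predicted value:

Residual = y - ŷ

Step 1: Calculate predicted value
ŷ = 34.0951 + 2.1307 × 4.77
ŷ = 44.2585

Step 2: Calculate residual
Residual = 36.13 - 44.2585
Residual = -8.1285

Sign check: y < ŷ, so the point is below the line and the fit overestimates here.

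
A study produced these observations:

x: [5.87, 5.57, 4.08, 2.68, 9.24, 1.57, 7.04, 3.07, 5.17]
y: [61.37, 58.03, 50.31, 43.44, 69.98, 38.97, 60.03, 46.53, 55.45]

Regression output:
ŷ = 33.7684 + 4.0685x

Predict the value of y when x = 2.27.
ŷ = 43.0039

Plug x = 2.27 into the fitted line:

ŷ = 33.7684 + 4.0685 × 2.27
ŷ = 33.7684 + 9.2355
ŷ = 43.0039

This is the fitted mean response at that x — an individual observation would come with a wider prediction interval.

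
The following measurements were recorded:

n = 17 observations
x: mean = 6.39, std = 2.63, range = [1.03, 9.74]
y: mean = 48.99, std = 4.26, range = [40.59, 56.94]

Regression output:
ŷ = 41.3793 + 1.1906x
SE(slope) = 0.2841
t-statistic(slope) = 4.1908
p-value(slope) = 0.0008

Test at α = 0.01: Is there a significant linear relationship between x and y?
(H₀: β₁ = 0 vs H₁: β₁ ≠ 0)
Since p-value = 0.0008 < α = 0.01, reject H₀ — the slope is significantly different from 0.

Hypothesis test for the slope coefficient:

H₀: β₁ = 0 (no linear relationship)
H₁: β₁ ≠ 0 (linear relationship exists)

Test statistic: t = β̂₁ / SE(β̂₁) = 1.1906 / 0.2841 = 4.1908

With df = 15, the two-sided p-value for |t| = 4.1908 is 0.0008.

Decision rule: reject H₀ if p-value < α.
p-value = 0.0008 < α = 0.01 → reject H₀.

Conclusion: the linear association between x and y is significant at the 1% level.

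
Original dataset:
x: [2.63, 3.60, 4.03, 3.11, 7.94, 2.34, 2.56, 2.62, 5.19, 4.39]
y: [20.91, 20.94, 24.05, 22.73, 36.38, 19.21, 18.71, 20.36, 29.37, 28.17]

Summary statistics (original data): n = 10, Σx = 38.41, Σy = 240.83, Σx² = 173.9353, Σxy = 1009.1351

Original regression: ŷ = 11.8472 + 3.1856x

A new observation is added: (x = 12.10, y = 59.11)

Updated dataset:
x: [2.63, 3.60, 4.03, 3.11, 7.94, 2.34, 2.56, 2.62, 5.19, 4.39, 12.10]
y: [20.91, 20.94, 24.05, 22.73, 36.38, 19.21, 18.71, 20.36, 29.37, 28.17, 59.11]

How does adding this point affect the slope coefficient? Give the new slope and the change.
The slope changes from 3.1856 to 3.9259 (change of +0.7403, or +23.2%).

x = 12.10 lies well outside the original x-range [2.34, 7.94] (x̄ ≈ 3.84), so this observation has high leverage and can move the slope substantially.

Step 1: Update the sums with the new point (n goes from 10 to 11)
Σx  = 38.41 + 12.10 = 50.51
Σy  = 240.83 + 59.11 = 299.94
Σx² = 173.9353 + 12.10² = 173.9353 + 146.4100 = 320.3453
Σxy = 1009.1351 + 12.10×59.11 = 1009.1351 + 715.2310 = 1724.3661

Step 2: Recompute the slope with b₁ = (nΣxy − ΣxΣy) / (nΣx² − (Σx)²)
Numerator   = 11×1724.3661 − 50.51×299.94 = 18968.0271 − 15149.9694 = 3818.0577
Denominator = 11×320.3453 − 50.51² = 3523.7983 − 2551.2601 = 972.5382
b₁(new) = 3818.0577 / 972.5382 = 3.9259

(Same formula on the original sums: (10×1009.1351 − 38.41×240.83) / (10×173.9353 − 38.41²) = 841.0707 / 264.0249 = 3.1856, matching the given fit.)

Step 3: Change in slope
Δβ₁ = 3.9259 − 3.1856 = +0.7403
Relative change = +0.7403 / 3.1856 × 100% = +23.2%
→ the slope increases when the point is added.

Because the point sits above the extension of the original line at a high-leverage x, it tilts the fit up.
In practice: refit with and without it and report both if conclusions differ.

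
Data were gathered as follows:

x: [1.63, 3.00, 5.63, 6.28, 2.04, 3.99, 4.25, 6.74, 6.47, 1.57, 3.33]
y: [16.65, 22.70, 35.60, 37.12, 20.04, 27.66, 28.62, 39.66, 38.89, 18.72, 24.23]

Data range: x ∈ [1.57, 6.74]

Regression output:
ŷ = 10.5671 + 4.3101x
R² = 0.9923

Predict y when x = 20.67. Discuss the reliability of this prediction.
The equation gives ŷ = 99.6569; however x = 20.67 is 13.93 units above the observed range, so this extrapolated value should not be trusted.

Prediction calculation:
ŷ = 10.5671 + 4.3101 × 20.67
ŷ = 99.6569

Reliability:
- Data range: x ∈ [1.57, 6.74]
- Prediction point: x = 20.67 is 13.93 units above the observed range → this is EXTRAPOLATION, not interpolation

Why that matters here:
- The standard error of prediction grows with (x − x̄)², and x = 20.67 is far from x̄ = 4.08
- R² describes fit only over the sampled x values; it says nothing about behaviour beyond them

A defensible statement: 'if the linear trend continued to x = 20.67, y would be about 99.6569' — the premise is untested.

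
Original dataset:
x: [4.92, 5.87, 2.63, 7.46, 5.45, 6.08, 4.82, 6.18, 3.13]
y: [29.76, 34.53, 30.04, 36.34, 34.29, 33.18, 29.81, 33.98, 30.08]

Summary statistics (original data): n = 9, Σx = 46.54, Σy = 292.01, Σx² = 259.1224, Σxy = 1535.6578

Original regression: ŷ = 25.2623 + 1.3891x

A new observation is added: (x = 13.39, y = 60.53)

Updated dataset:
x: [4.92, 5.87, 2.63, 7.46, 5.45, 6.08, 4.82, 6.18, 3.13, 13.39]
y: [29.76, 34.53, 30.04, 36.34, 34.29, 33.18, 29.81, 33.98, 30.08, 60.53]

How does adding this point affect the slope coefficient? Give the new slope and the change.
Adding the point moves β₁ from 1.3891 to 2.9447, i.e. it increases by 1.5556 (+112.0%).

x = 13.39 lies well outside the original x-range [2.63, 7.46] (x̄ ≈ 5.17), so this observation has high leverage and can move the slope substantially.

Step 1: Update the sums with the new point (n goes from 9 to 10)
Σx  = 46.54 + 13.39 = 59.93
Σy  = 292.01 + 60.53 = 352.54
Σx² = 259.1224 + 13.39² = 259.1224 + 179.2921 = 438.4145
Σxy = 1535.6578 + 13.39×60.53 = 1535.6578 + 810.4967 = 2346.1545

Step 2: Recompute the slope with b₁ = (nΣxy − ΣxΣy) / (nΣx² − (Σx)²)
Numerator   = 10×2346.1545 − 59.93×352.54 = 23461.5450 − 21127.7222 = 2333.8228
Denominator = 10×438.4145 − 59.93² = 4384.1450 − 3591.6049 = 792.5401
b₁(new) = 2333.8228 / 792.5401 = 2.9447

(Same formula on the original sums: (9×1535.6578 − 46.54×292.01) / (9×259.1224 − 46.54²) = 230.7748 / 166.1300 = 1.3891, matching the given fit.)

Step 3: Change in slope
Δβ₁ = 2.9447 − 1.3891 = +1.5556
Relative change = +1.5556 / 1.3891 × 100% = +112.0%
→ the slope increases when the point is added.

Because the point sits above the extension of the original line at a high-leverage x, it tilts the fit up.
In practice: investigate whether it comes from the same population as the rest of the sample; check such a point for data-entry or measurement error.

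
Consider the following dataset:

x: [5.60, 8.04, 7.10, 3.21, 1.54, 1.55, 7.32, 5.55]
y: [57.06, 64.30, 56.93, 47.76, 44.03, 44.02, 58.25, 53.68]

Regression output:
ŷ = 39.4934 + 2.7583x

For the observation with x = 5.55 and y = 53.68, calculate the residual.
Residual = -1.1220

The residual is the difference between the actual value and the predicted value:

Residual = y - ŷ

Step 1: Calculate predicted value
ŷ = 39.4934 + 2.7583 × 5.55
ŷ = 54.8020

Step 2: Calculate residual
Residual = 53.68 - 54.8020
Residual = -1.1220

The residual is negative, so the observed y = 53.68 sits below the regression line (the line overestimates it by 1.1220).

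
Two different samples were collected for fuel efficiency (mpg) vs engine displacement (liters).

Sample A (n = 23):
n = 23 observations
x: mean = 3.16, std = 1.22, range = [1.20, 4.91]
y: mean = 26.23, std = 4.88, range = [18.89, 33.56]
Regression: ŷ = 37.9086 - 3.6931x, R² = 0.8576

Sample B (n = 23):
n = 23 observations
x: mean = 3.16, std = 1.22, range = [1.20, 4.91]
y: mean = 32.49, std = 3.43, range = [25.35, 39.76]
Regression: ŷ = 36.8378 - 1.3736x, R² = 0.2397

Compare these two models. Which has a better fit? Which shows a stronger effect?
Model A has the better fit (R² = 0.8576 vs 0.2397). Model A shows the stronger effect (|β₁| = 3.6931 vs 1.3736).

Model Comparison:

Fit — compare R²:
- Model A: R² = 0.8576 → 85.76% of variance in fuel efficiency explained
- Model B: R² = 0.2397 → 23.97% of variance in fuel efficiency explained
- 0.8576 > 0.2397 → Model A has the better fit

Which has the larger per-liter effect? (|β₁|)
- Model A: β₁ = -3.6931 → predicted fuel efficiency falls 3.6931 mpg per additional liter of engine displacement
- Model B: β₁ = -1.3736 → predicted fuel efficiency falls 1.3736 mpg per additional liter of engine displacement
- |-3.6931| > |-1.3736| → Model A shows the stronger marginal effect

Notes:
- The two samples could reflect different populations, time periods, or measurement quality.
- R² measures how tightly points cluster around the line; β₁ measures how steep the line is — they answer different questions.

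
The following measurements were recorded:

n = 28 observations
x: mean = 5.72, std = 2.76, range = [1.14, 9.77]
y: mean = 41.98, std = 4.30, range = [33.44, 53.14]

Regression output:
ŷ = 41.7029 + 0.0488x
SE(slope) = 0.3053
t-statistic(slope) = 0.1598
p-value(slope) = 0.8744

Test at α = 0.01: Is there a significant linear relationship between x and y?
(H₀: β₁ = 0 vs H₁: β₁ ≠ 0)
Fail to reject H₀: p-value = 0.8744 ≥ α = 0.01. The linear relationship is not significant at the 1% level.

Hypothesis test for the slope coefficient:

H₀: β₁ = 0 (no linear relationship)
H₁: β₁ ≠ 0 (linear relationship exists)

Test statistic: t = β̂₁ / SE(β̂₁) = 0.0488 / 0.3053 = 0.1598

The p-value (0.8744) is the probability, under H₀, of a t-statistic at least as extreme as |t| = 0.1598 (two-sided, df = n − 2 = 26).

Decision rule: reject H₀ if p-value < α.
p-value = 0.8744 ≥ α = 0.01 → fail to reject H₀.

Conclusion: the linear association between x and y is not significant at the 1% level.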